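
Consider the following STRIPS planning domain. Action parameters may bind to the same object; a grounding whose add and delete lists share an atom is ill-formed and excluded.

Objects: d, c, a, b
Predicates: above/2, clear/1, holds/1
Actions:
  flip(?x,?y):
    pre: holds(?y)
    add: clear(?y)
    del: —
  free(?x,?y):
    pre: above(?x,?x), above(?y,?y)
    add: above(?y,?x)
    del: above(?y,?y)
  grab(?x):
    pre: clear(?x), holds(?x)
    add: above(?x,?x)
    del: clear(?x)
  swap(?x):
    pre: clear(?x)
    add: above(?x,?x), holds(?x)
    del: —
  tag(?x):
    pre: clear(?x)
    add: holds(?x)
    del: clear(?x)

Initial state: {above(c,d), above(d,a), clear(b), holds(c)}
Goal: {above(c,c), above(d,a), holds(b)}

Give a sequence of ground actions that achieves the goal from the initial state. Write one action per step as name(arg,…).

flip(d,c); grab(c); swap(b)

1. flip(d,c)  →  {above(c,d), above(d,a), clear(b), clear(c), holds(c)}
2. grab(c)  →  {above(c,c), above(c,d), above(d,a), clear(b), holds(c)}
3. swap(b)  →  {above(b,b), above(c,c), above(c,d), above(d,a), clear(b), holds(b), holds(c)}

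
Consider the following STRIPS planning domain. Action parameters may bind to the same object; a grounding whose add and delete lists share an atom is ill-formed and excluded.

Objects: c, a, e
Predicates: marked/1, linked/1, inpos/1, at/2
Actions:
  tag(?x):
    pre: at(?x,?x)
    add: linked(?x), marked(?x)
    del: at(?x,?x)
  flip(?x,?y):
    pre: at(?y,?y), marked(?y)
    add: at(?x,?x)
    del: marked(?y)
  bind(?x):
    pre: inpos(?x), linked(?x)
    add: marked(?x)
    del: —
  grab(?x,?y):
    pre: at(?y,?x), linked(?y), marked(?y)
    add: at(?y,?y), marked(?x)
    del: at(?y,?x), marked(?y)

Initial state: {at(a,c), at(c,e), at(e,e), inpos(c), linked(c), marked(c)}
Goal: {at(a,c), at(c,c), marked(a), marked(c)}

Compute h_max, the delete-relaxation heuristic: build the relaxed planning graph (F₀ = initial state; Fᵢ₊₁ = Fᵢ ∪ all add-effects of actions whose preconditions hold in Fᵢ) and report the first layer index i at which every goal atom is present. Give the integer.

3

F0 = init (6 atoms)
F1 = F0 ∪ {at(c,c), linked(e), marked(e)}  (9 atoms)
F2 = F1 ∪ {at(a,a)}  (10 atoms)
F3 = F2 ∪ {linked(a), marked(a)}  (12 atoms)
goal ⊆ F3  ⇒  h_max = 3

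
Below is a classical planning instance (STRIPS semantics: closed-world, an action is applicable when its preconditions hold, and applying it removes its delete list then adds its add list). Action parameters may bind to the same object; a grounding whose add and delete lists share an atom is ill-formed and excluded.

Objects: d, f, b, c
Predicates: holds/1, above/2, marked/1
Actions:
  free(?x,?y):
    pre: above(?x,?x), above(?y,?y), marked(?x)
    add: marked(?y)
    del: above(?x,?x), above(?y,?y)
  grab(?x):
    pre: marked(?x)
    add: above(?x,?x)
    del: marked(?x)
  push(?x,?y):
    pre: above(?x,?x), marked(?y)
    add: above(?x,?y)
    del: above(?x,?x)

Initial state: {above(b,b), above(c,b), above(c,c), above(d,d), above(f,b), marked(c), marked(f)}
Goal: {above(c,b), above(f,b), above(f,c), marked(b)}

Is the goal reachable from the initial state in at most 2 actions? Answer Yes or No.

No

1. free(c,b)  →  {above(c,b), above(d,d), above(f,b), marked(b), marked(c), marked(f)}
2. grab(f)  →  {above(c,b), above(d,d), above(f,b), above(f,f), marked(b), marked(c)}
3. push(f,c)  →  {above(c,b), above(d,d), above(f,b), above(f,c), marked(b), marked(c)}
optimal plan length = 3; 3 > 2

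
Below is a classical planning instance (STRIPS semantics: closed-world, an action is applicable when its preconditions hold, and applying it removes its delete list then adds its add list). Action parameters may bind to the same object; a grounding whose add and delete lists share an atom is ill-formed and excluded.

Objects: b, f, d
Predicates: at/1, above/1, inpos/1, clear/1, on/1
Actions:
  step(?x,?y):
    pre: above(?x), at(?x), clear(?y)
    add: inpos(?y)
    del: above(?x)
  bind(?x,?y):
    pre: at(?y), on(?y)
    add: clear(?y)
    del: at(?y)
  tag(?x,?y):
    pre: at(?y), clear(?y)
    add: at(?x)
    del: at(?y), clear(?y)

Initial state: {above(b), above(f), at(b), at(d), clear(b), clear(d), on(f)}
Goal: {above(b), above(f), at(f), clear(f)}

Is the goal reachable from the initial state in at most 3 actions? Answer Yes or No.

Yes

1. tag(f,b)  →  {above(b), above(f), at(d), at(f), clear(d), on(f)}
2. bind(b,f)  →  {above(b), above(f), at(d), clear(d), clear(f), on(f)}
3. tag(f,d)  →  {above(b), above(f), at(f), clear(f), on(f)}
optimal plan length = 3; 3 ≤ 3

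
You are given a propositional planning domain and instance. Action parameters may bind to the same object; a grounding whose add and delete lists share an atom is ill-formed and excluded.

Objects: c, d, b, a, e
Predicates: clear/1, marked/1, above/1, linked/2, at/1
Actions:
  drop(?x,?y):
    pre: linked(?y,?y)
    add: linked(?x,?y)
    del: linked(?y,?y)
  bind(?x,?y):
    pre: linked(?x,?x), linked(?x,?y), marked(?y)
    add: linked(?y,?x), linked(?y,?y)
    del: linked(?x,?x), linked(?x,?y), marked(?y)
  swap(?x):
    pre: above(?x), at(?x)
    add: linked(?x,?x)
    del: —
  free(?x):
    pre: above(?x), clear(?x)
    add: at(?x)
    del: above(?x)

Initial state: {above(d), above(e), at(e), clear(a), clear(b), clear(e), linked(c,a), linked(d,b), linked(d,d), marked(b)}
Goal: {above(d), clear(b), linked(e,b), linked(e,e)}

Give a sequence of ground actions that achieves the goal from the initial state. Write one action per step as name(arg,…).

bind(d,b); drop(e,b); swap(e)

1. bind(d,b)  →  {above(d), above(e), at(e), clear(a), clear(b), clear(e), linked(b,b), linked(b,d), linked(c,a)}
2. drop(e,b)  →  {above(d), above(e), at(e), clear(a), clear(b), clear(e), linked(b,d), linked(c,a), linked(e,b)}
3. swap(e)  →  {above(d), above(e), at(e), clear(a), clear(b), clear(e), linked(b,d), linked(c,a), linked(e,b), linked(e,e)}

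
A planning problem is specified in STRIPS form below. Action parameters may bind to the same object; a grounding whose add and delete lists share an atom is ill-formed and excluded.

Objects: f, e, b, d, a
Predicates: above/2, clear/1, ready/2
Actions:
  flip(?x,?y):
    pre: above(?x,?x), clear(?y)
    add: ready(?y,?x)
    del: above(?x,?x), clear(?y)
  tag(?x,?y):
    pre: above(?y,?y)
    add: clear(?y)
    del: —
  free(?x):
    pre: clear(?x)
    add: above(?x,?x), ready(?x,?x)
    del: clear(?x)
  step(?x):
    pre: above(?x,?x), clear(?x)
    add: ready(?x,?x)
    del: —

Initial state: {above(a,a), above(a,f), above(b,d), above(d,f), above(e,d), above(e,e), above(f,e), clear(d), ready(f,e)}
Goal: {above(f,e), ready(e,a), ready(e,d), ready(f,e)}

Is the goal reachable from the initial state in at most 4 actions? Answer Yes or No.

No

1. tag(f,e)  →  {above(a,a), above(a,f), above(b,d), above(d,f), above(e,d), above(e,e), above(f,e), clear(d), clear(e), ready(f,e)}
2. flip(a,e)  →  {above(a,f), above(b,d), above(d,f), above(e,d), above(e,e), above(f,e), clear(d), ready(e,a), ready(f,e)}
3. tag(f,e)  →  {above(a,f), above(b,d), above(d,f), above(e,d), above(e,e), above(f,e), clear(d), clear(e), ready(e,a), ready(f,e)}
4. free(d)  →  {above(a,f), above(b,d), above(d,d), above(d,f), above(e,d), above(e,e), above(f,e), clear(e), ready(d,d), ready(e,a), ready(f,e)}
5. flip(d,e)  →  {above(a,f), above(b,d), above(d,f), above(e,d), above(e,e), above(f,e), ready(d,d), ready(e,a), ready(e,d), ready(f,e)}
optimal plan length = 5; 5 > 4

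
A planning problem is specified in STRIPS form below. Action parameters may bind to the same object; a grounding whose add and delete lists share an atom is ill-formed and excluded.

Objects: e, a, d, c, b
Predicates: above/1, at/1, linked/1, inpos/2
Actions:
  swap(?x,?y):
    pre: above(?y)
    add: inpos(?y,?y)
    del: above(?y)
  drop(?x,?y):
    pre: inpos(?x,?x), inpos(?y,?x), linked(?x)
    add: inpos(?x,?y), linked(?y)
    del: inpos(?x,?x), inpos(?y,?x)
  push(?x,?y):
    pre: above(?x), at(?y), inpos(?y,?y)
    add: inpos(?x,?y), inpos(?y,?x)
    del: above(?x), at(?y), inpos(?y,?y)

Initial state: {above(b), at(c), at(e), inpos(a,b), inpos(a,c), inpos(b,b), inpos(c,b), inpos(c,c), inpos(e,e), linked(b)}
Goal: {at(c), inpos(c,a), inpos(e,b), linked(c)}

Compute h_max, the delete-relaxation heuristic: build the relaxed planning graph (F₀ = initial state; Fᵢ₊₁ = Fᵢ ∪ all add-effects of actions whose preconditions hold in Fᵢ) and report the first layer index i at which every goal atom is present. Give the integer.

F0 = init (10 atoms)
F1 = F0 ∪ {inpos(b,a), inpos(b,c), inpos(b,e), inpos(e,b), linked(a), linked(c)}  (16 atoms)
F2 = F1 ∪ {inpos(c,a), linked(e)}  (18 atoms)
goal ⊆ F2  ⇒  h_max = 2

2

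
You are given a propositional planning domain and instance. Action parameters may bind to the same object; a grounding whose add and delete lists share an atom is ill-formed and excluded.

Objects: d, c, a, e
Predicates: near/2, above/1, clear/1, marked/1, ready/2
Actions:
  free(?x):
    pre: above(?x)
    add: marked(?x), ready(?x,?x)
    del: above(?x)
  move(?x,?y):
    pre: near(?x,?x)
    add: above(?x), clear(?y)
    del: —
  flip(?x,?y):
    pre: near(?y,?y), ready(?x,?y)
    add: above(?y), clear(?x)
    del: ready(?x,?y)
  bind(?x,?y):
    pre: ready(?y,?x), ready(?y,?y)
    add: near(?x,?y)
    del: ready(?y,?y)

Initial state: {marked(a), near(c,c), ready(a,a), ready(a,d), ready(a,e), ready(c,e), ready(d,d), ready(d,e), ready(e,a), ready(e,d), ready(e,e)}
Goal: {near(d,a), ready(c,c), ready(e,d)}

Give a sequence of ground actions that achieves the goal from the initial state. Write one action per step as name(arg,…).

move(c,d); free(c); bind(d,a)

1. move(c,d)  →  {above(c), clear(d), marked(a), near(c,c), ready(a,a), ready(a,d), ready(a,e), ready(c,e), ready(d,d), ready(d,e), ready(e,a), ready(e,d), ready(e,e)}
2. free(c)  →  {clear(d), marked(a), marked(c), near(c,c), ready(a,a), ready(a,d), ready(a,e), ready(c,c), ready(c,e), ready(d,d), ready(d,e), ready(e,a), ready(e,d), ready(e,e)}
3. bind(d,a)  →  {clear(d), marked(a), marked(c), near(c,c), near(d,a), ready(a,d), ready(a,e), ready(c,c), ready(c,e), ready(d,d), ready(d,e), ready(e,a), ready(e,d), ready(e,e)}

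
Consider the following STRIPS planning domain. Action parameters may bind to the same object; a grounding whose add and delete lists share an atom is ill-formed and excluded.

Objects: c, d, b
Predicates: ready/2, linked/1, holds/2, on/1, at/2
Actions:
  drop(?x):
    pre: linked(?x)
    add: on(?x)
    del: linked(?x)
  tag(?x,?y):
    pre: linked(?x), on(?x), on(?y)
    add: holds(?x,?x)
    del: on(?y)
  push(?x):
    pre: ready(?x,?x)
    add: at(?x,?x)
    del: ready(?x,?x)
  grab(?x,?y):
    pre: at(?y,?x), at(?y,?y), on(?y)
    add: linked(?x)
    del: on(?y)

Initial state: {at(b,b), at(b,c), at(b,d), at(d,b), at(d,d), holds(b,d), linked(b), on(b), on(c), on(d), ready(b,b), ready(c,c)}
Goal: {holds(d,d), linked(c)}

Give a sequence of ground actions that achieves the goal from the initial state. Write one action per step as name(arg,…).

push(c); grab(c,c); grab(d,b); tag(d,d)

1. push(c)  →  {at(b,b), at(b,c), at(b,d), at(c,c), at(d,b), at(d,d), holds(b,d), linked(b), on(b), on(c), on(d), ready(b,b)}
2. grab(c,c)  →  {at(b,b), at(b,c), at(b,d), at(c,c), at(d,b), at(d,d), holds(b,d), linked(b), linked(c), on(b), on(d), ready(b,b)}
3. grab(d,b)  →  {at(b,b), at(b,c), at(b,d), at(c,c), at(d,b), at(d,d), holds(b,d), linked(b), linked(c), linked(d), on(d), ready(b,b)}
4. tag(d,d)  →  {at(b,b), at(b,c), at(b,d), at(c,c), at(d,b), at(d,d), holds(b,d), holds(d,d), linked(b), linked(c), linked(d), ready(b,b)}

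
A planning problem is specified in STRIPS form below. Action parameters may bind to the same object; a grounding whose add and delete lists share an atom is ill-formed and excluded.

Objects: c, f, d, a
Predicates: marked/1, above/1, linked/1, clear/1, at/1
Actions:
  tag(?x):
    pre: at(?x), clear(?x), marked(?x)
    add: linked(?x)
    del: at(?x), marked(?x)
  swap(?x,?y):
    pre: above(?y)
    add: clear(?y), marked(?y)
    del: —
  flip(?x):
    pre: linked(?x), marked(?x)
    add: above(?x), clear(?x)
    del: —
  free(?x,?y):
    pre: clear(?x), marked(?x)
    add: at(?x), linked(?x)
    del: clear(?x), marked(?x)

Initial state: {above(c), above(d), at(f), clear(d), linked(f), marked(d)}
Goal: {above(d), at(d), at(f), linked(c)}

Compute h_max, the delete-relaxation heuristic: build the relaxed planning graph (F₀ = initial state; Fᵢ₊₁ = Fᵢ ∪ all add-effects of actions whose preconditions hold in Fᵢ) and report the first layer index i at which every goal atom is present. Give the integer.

F0 = init (6 atoms)
F1 = F0 ∪ {at(d), clear(c), linked(d), marked(c)}  (10 atoms)
F2 = F1 ∪ {at(c), linked(c)}  (12 atoms)
goal ⊆ F2  ⇒  h_max = 2

2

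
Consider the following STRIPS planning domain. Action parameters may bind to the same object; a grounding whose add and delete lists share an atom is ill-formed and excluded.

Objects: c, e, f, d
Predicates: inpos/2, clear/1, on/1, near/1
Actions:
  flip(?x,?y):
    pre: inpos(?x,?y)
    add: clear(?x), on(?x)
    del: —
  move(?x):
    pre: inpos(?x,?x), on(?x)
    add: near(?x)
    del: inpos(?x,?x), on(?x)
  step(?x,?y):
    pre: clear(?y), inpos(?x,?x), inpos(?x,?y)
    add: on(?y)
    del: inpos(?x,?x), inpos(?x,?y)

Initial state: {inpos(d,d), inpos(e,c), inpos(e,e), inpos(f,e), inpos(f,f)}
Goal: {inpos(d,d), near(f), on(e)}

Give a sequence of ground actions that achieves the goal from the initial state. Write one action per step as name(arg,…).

1. flip(e,c)  →  {clear(e), inpos(d,d), inpos(e,c), inpos(e,e), inpos(f,e), inpos(f,f), on(e)}
2. flip(f,e)  →  {clear(e), clear(f), inpos(d,d), inpos(e,c), inpos(e,e), inpos(f,e), inpos(f,f), on(e), on(f)}
3. move(f)  →  {clear(e), clear(f), inpos(d,d), inpos(e,c), inpos(e,e), inpos(f,e), near(f), on(e)}

flip(e,c); flip(f,e); move(f)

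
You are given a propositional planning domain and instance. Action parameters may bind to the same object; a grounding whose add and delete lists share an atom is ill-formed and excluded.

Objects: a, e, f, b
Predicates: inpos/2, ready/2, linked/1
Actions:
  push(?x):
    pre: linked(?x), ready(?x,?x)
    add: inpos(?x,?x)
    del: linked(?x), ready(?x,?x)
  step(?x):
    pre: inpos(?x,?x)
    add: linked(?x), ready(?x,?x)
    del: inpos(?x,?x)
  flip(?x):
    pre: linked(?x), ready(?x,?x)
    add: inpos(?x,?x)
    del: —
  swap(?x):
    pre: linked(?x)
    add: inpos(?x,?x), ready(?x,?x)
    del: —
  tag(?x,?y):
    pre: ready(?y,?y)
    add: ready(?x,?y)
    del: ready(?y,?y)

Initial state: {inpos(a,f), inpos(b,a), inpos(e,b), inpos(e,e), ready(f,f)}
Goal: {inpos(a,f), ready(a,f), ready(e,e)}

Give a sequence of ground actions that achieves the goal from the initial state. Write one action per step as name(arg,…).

1. step(e)  →  {inpos(a,f), inpos(b,a), inpos(e,b), linked(e), ready(e,e), ready(f,f)}
2. tag(a,f)  →  {inpos(a,f), inpos(b,a), inpos(e,b), linked(e), ready(a,f), ready(e,e)}

step(e); tag(a,f)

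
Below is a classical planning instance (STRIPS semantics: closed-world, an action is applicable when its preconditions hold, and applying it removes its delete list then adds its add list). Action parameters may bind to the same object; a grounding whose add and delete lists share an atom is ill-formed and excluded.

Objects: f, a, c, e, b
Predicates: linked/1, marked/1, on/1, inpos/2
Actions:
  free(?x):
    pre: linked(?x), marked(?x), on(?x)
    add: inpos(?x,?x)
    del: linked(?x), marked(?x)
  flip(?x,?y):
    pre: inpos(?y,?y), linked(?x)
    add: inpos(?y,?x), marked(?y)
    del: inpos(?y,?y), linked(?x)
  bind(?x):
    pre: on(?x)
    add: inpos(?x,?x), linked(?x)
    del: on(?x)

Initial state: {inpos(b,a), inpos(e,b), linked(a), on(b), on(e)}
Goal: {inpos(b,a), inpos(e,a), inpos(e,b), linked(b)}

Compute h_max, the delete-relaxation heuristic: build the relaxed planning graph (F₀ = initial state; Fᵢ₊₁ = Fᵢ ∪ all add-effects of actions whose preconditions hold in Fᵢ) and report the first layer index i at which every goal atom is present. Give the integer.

F0 = init (5 atoms)
F1 = F0 ∪ {inpos(b,b), inpos(e,e), linked(b), linked(e)}  (9 atoms)
F2 = F1 ∪ {inpos(b,e), inpos(e,a), marked(b), marked(e)}  (13 atoms)
goal ⊆ F2  ⇒  h_max = 2

2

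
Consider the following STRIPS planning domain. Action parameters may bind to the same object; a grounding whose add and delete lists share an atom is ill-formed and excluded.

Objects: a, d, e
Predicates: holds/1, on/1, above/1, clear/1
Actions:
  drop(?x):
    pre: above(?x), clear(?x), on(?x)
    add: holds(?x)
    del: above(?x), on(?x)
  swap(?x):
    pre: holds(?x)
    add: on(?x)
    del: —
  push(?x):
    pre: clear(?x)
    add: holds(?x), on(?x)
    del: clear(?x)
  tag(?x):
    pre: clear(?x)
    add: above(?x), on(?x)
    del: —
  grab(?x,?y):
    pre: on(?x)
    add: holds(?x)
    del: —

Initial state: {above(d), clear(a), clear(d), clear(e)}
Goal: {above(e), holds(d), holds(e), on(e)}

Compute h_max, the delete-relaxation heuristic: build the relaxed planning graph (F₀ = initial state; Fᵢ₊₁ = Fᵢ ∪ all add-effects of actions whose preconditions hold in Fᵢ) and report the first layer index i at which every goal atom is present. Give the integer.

1

F0 = init (4 atoms)
F1 = F0 ∪ {above(a), above(e), holds(a), holds(d), holds(e), on(a), on(d), on(e)}  (12 atoms)
goal ⊆ F1  ⇒  h_max = 1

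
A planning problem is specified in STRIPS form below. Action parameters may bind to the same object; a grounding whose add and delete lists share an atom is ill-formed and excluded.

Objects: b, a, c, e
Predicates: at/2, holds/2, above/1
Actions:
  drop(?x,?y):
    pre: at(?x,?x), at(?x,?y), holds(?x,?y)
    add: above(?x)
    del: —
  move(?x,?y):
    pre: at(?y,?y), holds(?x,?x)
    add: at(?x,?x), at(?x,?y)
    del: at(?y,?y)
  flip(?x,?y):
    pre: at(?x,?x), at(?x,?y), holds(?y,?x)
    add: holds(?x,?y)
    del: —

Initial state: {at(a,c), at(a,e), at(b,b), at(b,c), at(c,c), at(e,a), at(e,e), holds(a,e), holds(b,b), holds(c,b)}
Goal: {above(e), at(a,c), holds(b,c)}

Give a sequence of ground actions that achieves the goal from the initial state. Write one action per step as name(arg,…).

flip(b,c); flip(e,a); drop(e,a)

1. flip(b,c)  →  {at(a,c), at(a,e), at(b,b), at(b,c), at(c,c), at(e,a), at(e,e), holds(a,e), holds(b,b), holds(b,c), holds(c,b)}
2. flip(e,a)  →  {at(a,c), at(a,e), at(b,b), at(b,c), at(c,c), at(e,a), at(e,e), holds(a,e), holds(b,b), holds(b,c), holds(c,b), holds(e,a)}
3. drop(e,a)  →  {above(e), at(a,c), at(a,e), at(b,b), at(b,c), at(c,c), at(e,a), at(e,e), holds(a,e), holds(b,b), holds(b,c), holds(c,b), holds(e,a)}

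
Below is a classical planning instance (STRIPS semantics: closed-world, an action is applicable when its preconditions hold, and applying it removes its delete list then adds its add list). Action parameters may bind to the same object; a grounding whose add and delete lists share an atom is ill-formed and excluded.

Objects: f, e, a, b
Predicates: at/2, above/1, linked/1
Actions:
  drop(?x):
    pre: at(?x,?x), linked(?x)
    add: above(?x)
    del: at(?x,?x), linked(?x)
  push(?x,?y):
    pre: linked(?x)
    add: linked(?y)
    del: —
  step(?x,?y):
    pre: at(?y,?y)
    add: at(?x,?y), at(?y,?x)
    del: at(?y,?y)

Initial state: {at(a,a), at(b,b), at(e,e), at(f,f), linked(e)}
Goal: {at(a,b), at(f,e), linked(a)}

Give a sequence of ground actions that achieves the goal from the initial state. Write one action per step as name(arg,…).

push(e,a); step(f,e); step(a,b)

1. push(e,a)  →  {at(a,a), at(b,b), at(e,e), at(f,f), linked(a), linked(e)}
2. step(f,e)  →  {at(a,a), at(b,b), at(e,f), at(f,e), at(f,f), linked(a), linked(e)}
3. step(a,b)  →  {at(a,a), at(a,b), at(b,a), at(e,f), at(f,e), at(f,f), linked(a), linked(e)}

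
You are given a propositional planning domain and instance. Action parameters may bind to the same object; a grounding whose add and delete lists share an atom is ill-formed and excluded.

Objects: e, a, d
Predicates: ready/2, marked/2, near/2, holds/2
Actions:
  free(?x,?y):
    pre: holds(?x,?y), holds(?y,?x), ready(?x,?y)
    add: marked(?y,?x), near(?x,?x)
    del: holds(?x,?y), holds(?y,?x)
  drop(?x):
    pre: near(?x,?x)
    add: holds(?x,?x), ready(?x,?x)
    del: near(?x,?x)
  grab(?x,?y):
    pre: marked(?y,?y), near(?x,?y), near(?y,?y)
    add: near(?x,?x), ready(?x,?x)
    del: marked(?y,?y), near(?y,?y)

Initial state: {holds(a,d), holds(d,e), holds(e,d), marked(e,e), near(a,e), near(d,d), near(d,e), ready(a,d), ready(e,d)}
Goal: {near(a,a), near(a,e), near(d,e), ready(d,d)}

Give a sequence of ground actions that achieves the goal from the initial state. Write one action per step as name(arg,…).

free(e,d); drop(d); grab(a,e)

1. free(e,d)  →  {holds(a,d), marked(d,e), marked(e,e), near(a,e), near(d,d), near(d,e), near(e,e), ready(a,d), ready(e,d)}
2. drop(d)  →  {holds(a,d), holds(d,d), marked(d,e), marked(e,e), near(a,e), near(d,e), near(e,e), ready(a,d), ready(d,d), ready(e,d)}
3. grab(a,e)  →  {holds(a,d), holds(d,d), marked(d,e), near(a,a), near(a,e), near(d,e), ready(a,a), ready(a,d), ready(d,d), ready(e,d)}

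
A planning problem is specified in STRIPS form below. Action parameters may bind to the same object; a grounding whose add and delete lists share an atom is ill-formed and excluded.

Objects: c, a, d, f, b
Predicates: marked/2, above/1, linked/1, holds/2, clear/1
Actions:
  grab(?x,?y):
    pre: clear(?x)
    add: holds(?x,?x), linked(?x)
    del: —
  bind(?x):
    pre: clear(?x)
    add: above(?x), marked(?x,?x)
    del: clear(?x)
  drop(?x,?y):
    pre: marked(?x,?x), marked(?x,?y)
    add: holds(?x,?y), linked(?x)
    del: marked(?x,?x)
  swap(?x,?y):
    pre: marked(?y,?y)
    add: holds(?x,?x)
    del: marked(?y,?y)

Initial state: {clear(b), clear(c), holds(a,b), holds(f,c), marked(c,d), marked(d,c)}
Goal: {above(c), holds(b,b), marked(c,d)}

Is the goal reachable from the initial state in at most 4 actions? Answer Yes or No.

1. grab(b,c)  →  {clear(b), clear(c), holds(a,b), holds(b,b), holds(f,c), linked(b), marked(c,d), marked(d,c)}
2. bind(c)  →  {above(c), clear(b), holds(a,b), holds(b,b), holds(f,c), linked(b), marked(c,c), marked(c,d), marked(d,c)}
optimal plan length = 2; 2 ≤ 4

Yes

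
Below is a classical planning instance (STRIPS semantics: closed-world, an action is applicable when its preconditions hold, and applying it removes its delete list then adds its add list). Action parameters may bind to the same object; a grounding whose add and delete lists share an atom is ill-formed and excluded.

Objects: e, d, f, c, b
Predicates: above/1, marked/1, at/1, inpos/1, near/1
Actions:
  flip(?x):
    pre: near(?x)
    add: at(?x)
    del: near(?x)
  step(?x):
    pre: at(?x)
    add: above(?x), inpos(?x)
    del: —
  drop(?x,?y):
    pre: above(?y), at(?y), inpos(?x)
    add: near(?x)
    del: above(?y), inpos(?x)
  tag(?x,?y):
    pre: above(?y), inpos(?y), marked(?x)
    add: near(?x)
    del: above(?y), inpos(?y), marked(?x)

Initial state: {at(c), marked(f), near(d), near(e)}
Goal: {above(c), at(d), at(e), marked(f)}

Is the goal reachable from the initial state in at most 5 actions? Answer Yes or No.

1. flip(e)  →  {at(c), at(e), marked(f), near(d)}
2. flip(d)  →  {at(c), at(d), at(e), marked(f)}
3. step(c)  →  {above(c), at(c), at(d), at(e), inpos(c), marked(f)}
optimal plan length = 3; 3 ≤ 5

Yes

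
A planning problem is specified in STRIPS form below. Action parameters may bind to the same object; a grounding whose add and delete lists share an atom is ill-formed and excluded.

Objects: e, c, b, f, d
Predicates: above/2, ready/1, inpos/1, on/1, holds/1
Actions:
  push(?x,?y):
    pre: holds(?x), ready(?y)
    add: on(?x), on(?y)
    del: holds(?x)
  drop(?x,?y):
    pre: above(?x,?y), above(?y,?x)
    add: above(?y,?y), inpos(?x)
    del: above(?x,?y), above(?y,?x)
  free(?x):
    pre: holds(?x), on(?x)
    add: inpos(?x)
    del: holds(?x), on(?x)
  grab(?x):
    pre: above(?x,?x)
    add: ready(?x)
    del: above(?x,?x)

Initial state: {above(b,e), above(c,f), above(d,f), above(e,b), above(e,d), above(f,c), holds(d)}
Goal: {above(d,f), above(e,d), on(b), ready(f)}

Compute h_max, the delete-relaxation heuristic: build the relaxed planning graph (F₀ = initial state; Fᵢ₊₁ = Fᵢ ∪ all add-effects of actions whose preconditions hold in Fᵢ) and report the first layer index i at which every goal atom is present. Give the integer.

3

F0 = init (7 atoms)
F1 = F0 ∪ {above(b,b), above(c,c), above(e,e), above(f,f), inpos(b), inpos(c), inpos(e), inpos(f)}  (15 atoms)
F2 = F1 ∪ {ready(b), ready(c), ready(e), ready(f)}  (19 atoms)
F3 = F2 ∪ {on(b), on(c), on(d), on(e), on(f)}  (24 atoms)
goal ⊆ F3  ⇒  h_max = 3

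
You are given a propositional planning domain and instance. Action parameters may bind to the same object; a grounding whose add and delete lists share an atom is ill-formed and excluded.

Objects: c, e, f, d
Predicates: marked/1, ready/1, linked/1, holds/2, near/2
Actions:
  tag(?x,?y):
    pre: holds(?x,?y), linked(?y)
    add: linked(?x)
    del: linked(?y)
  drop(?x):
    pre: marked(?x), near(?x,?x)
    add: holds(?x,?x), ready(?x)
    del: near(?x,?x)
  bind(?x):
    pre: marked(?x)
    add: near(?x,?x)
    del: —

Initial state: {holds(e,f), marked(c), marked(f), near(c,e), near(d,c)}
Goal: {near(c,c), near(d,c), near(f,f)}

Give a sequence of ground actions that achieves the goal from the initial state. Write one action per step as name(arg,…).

bind(c); bind(f)

1. bind(c)  →  {holds(e,f), marked(c), marked(f), near(c,c), near(c,e), near(d,c)}
2. bind(f)  →  {holds(e,f), marked(c), marked(f), near(c,c), near(c,e), near(d,c), near(f,f)}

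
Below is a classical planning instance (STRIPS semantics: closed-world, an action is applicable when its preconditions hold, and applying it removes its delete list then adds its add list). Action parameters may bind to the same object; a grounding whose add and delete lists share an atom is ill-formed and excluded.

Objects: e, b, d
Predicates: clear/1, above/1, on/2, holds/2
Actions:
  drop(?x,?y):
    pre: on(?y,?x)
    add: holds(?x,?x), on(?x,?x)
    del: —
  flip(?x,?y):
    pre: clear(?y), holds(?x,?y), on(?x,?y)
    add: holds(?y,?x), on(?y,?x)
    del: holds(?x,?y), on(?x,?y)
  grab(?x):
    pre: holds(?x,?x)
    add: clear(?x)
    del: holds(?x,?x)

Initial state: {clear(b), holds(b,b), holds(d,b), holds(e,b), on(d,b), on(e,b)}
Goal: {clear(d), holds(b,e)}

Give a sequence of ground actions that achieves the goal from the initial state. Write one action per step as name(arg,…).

flip(e,b); flip(d,b); drop(d,b); grab(d)

1. flip(e,b)  →  {clear(b), holds(b,b), holds(b,e), holds(d,b), on(b,e), on(d,b)}
2. flip(d,b)  →  {clear(b), holds(b,b), holds(b,d), holds(b,e), on(b,d), on(b,e)}
3. drop(d,b)  →  {clear(b), holds(b,b), holds(b,d), holds(b,e), holds(d,d), on(b,d), on(b,e), on(d,d)}
4. grab(d)  →  {clear(b), clear(d), holds(b,b), holds(b,d), holds(b,e), on(b,d), on(b,e), on(d,d)}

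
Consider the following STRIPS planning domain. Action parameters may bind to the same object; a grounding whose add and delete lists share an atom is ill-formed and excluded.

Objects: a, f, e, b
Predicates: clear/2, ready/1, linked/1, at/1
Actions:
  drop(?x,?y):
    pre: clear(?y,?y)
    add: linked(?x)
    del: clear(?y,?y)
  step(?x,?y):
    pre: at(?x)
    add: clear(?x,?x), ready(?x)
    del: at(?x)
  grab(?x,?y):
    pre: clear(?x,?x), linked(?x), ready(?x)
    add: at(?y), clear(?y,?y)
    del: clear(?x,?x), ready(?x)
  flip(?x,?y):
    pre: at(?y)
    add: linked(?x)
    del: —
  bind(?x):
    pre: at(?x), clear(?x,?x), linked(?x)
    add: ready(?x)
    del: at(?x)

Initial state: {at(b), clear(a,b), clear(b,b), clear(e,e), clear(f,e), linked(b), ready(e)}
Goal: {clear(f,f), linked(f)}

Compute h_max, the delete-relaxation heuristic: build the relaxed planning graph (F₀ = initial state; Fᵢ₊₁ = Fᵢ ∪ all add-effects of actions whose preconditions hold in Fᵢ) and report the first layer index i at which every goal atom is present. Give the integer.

F0 = init (7 atoms)
F1 = F0 ∪ {linked(a), linked(e), linked(f), ready(b)}  (11 atoms)
F2 = F1 ∪ {at(a), at(e), at(f), clear(a,a), clear(f,f)}  (16 atoms)
goal ⊆ F2  ⇒  h_max = 2

2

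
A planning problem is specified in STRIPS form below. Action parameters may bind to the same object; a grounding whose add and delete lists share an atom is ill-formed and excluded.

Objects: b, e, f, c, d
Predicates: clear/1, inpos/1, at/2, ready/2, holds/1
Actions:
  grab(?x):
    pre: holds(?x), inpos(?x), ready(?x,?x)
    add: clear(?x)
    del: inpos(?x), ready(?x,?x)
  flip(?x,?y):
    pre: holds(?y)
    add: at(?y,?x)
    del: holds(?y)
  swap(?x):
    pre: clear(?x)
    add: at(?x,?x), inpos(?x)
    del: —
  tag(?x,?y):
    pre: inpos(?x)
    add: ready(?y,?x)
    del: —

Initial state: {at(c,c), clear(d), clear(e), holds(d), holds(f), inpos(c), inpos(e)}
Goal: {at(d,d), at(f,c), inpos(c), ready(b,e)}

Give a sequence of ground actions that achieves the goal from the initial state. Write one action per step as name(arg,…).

flip(c,f); flip(d,d); tag(e,b)

1. flip(c,f)  →  {at(c,c), at(f,c), clear(d), clear(e), holds(d), inpos(c), inpos(e)}
2. flip(d,d)  →  {at(c,c), at(d,d), at(f,c), clear(d), clear(e), inpos(c), inpos(e)}
3. tag(e,b)  →  {at(c,c), at(d,d), at(f,c), clear(d), clear(e), inpos(c), inpos(e), ready(b,e)}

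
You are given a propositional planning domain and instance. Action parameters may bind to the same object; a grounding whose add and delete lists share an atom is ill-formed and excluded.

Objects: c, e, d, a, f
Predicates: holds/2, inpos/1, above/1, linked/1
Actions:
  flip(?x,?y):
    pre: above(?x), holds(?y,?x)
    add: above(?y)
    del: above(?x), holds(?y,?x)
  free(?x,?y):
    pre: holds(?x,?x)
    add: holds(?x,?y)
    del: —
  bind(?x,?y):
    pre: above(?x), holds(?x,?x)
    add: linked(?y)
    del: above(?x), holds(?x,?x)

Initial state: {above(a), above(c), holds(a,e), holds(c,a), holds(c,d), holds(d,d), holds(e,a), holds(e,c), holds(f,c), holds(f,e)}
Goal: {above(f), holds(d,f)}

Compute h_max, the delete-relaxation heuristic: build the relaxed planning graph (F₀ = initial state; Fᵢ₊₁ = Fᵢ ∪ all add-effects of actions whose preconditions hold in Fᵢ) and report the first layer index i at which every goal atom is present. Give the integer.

1

F0 = init (10 atoms)
F1 = F0 ∪ {above(e), above(f), holds(d,a), holds(d,c), holds(d,e), holds(d,f)}  (16 atoms)
goal ⊆ F1  ⇒  h_max = 1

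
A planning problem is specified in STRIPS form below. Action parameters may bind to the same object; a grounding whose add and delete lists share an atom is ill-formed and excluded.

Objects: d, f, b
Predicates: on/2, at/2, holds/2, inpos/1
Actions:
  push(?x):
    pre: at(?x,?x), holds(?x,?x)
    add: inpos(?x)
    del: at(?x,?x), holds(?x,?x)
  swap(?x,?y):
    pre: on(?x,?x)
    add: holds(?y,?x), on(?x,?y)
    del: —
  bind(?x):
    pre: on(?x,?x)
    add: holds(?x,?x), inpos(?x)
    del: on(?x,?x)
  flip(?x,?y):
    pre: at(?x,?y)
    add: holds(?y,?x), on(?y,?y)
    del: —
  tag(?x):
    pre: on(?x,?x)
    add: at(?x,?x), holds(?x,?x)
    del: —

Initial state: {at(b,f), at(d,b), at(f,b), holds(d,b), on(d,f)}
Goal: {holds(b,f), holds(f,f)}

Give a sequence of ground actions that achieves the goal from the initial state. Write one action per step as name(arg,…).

flip(f,b); flip(b,f); swap(f,f)

1. flip(f,b)  →  {at(b,f), at(d,b), at(f,b), holds(b,f), holds(d,b), on(b,b), on(d,f)}
2. flip(b,f)  →  {at(b,f), at(d,b), at(f,b), holds(b,f), holds(d,b), holds(f,b), on(b,b), on(d,f), on(f,f)}
3. swap(f,f)  →  {at(b,f), at(d,b), at(f,b), holds(b,f), holds(d,b), holds(f,b), holds(f,f), on(b,b), on(d,f), on(f,f)}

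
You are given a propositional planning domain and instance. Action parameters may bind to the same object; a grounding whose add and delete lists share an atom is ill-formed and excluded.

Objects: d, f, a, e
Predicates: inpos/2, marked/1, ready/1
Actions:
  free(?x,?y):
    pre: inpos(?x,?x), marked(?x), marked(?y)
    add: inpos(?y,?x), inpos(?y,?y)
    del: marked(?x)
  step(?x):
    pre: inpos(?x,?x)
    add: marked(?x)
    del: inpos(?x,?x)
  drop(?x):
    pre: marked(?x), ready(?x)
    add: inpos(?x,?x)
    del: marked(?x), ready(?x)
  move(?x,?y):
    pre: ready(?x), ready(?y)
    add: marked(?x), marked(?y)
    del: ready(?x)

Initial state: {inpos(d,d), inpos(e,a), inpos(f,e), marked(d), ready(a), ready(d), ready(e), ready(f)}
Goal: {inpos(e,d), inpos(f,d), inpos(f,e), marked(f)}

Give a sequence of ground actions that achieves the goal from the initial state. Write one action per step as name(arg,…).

1. move(f,d)  →  {inpos(d,d), inpos(e,a), inpos(f,e), marked(d), marked(f), ready(a), ready(d), ready(e)}
2. free(d,f)  →  {inpos(d,d), inpos(e,a), inpos(f,d), inpos(f,e), inpos(f,f), marked(f), ready(a), ready(d), ready(e)}
3. move(d,e)  →  {inpos(d,d), inpos(e,a), inpos(f,d), inpos(f,e), inpos(f,f), marked(d), marked(e), marked(f), ready(a), ready(e)}
4. free(d,e)  →  {inpos(d,d), inpos(e,a), inpos(e,d), inpos(e,e), inpos(f,d), inpos(f,e), inpos(f,f), marked(e), marked(f), ready(a), ready(e)}

move(f,d); free(d,f); move(d,e); free(d,e)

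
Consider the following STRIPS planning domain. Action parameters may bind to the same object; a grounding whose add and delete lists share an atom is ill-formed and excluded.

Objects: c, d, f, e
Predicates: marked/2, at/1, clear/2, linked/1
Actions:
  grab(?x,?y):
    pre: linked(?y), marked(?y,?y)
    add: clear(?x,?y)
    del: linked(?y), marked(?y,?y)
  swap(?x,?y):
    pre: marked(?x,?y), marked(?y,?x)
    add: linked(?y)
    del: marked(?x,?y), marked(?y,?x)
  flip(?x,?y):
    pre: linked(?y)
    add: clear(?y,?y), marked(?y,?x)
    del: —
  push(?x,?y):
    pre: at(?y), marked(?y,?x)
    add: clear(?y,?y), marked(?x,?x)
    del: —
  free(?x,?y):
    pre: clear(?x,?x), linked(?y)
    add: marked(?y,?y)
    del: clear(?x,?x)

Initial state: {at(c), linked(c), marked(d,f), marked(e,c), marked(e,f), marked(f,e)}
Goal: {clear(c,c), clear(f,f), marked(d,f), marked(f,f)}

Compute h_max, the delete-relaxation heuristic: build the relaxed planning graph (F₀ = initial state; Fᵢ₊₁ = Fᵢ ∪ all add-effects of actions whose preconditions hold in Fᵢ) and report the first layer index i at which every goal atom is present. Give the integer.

F0 = init (6 atoms)
F1 = F0 ∪ {clear(c,c), linked(e), linked(f), marked(c,c), marked(c,d), marked(c,e), marked(c,f)}  (13 atoms)
F2 = F1 ∪ {clear(d,c), clear(e,c), clear(e,e), clear(f,c), clear(f,f), marked(d,d), marked(e,d), marked(e,e), marked(f,c), marked(f,d), marked(f,f)}  (24 atoms)
goal ⊆ F2  ⇒  h_max = 2

2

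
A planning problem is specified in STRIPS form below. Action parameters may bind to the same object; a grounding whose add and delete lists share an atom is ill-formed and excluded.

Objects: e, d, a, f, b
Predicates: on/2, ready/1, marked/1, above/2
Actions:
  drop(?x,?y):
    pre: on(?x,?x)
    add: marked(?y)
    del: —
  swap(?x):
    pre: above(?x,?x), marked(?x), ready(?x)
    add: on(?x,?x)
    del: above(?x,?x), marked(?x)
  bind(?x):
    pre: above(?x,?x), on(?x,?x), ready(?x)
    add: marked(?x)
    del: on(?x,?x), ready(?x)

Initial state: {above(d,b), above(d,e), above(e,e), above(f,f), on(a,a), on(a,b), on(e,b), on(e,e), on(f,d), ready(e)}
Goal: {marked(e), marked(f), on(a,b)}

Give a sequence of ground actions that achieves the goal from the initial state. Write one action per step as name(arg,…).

1. drop(e,e)  →  {above(d,b), above(d,e), above(e,e), above(f,f), marked(e), on(a,a), on(a,b), on(e,b), on(e,e), on(f,d), ready(e)}
2. drop(e,f)  →  {above(d,b), above(d,e), above(e,e), above(f,f), marked(e), marked(f), on(a,a), on(a,b), on(e,b), on(e,e), on(f,d), ready(e)}

drop(e,e); drop(e,f)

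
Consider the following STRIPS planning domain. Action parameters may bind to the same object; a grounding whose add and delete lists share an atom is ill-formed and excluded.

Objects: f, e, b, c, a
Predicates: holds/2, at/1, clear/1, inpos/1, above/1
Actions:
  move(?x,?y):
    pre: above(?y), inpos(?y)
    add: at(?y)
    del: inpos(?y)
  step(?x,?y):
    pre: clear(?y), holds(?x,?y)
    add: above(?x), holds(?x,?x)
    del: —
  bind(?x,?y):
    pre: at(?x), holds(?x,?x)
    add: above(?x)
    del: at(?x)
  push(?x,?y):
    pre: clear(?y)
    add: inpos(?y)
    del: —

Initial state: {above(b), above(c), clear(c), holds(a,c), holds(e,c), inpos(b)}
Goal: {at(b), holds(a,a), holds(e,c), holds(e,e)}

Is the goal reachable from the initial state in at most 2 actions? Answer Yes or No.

No

1. move(f,b)  →  {above(b), above(c), at(b), clear(c), holds(a,c), holds(e,c)}
2. step(e,c)  →  {above(b), above(c), above(e), at(b), clear(c), holds(a,c), holds(e,c), holds(e,e)}
3. step(a,c)  →  {above(a), above(b), above(c), above(e), at(b), clear(c), holds(a,a), holds(a,c), holds(e,c), holds(e,e)}
optimal plan length = 3; 3 > 2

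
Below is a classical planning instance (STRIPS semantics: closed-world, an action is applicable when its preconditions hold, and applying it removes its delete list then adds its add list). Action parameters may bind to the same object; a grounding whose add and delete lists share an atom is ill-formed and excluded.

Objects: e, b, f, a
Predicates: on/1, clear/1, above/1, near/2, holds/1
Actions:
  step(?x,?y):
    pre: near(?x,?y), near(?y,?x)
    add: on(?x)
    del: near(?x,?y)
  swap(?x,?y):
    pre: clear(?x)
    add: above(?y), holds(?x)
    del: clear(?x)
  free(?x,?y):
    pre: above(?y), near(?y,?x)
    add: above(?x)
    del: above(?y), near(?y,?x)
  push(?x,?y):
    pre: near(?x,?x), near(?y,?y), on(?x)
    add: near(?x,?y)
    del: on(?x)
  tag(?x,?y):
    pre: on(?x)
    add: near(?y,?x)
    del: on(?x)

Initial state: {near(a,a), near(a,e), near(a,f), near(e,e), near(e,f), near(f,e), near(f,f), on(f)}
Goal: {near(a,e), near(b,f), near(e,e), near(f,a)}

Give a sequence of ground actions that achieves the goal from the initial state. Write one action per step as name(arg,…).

step(a,a); tag(f,b); tag(a,f)

1. step(a,a)  →  {near(a,e), near(a,f), near(e,e), near(e,f), near(f,e), near(f,f), on(a), on(f)}
2. tag(f,b)  →  {near(a,e), near(a,f), near(b,f), near(e,e), near(e,f), near(f,e), near(f,f), on(a)}
3. tag(a,f)  →  {near(a,e), near(a,f), near(b,f), near(e,e), near(e,f), near(f,a), near(f,e), near(f,f)}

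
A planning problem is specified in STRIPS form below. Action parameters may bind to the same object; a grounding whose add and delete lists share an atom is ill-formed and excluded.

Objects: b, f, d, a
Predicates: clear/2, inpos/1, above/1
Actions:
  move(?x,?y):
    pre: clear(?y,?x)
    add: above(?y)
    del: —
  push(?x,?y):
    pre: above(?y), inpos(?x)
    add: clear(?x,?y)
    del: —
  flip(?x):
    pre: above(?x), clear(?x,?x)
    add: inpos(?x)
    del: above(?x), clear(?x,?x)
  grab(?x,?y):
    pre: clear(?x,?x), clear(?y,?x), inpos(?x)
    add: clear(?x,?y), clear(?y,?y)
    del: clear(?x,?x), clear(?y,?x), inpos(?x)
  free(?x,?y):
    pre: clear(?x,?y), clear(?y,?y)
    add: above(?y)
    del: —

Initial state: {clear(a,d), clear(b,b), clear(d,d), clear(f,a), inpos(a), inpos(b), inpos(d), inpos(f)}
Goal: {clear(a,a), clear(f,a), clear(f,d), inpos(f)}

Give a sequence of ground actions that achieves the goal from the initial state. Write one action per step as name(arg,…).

move(d,d); push(f,d); grab(d,a)

1. move(d,d)  →  {above(d), clear(a,d), clear(b,b), clear(d,d), clear(f,a), inpos(a), inpos(b), inpos(d), inpos(f)}
2. push(f,d)  →  {above(d), clear(a,d), clear(b,b), clear(d,d), clear(f,a), clear(f,d), inpos(a), inpos(b), inpos(d), inpos(f)}
3. grab(d,a)  →  {above(d), clear(a,a), clear(b,b), clear(d,a), clear(f,a), clear(f,d), inpos(a), inpos(b), inpos(f)}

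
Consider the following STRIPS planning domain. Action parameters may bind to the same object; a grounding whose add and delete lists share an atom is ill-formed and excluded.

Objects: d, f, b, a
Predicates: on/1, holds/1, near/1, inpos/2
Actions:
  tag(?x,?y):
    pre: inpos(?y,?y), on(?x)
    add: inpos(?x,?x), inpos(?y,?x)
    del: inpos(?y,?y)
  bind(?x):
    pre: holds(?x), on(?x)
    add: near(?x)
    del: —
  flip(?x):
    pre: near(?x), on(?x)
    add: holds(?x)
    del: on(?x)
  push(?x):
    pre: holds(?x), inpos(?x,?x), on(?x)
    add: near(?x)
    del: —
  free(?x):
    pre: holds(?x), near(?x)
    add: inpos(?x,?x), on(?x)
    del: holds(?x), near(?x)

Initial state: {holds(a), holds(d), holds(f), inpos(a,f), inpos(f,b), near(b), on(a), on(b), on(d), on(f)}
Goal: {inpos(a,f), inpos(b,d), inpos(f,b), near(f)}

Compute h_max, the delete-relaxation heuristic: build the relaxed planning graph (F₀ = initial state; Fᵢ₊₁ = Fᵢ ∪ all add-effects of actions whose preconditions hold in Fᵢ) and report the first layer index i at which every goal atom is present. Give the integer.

F0 = init (10 atoms)
F1 = F0 ∪ {holds(b), near(a), near(d), near(f)}  (14 atoms)
F2 = F1 ∪ {inpos(a,a), inpos(b,b), inpos(d,d), inpos(f,f)}  (18 atoms)
F3 = F2 ∪ {inpos(a,b), inpos(a,d), inpos(b,a), inpos(b,d), inpos(b,f), inpos(d,a), inpos(d,b), inpos(d,f), inpos(f,a), inpos(f,d)}  (28 atoms)
goal ⊆ F3  ⇒  h_max = 3

3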